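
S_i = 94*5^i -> [94, 470, 2350, 11750, 58750]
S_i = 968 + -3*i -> [968, 965, 962, 959, 956]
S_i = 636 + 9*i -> [636, 645, 654, 663, 672]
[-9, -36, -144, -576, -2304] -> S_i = -9*4^i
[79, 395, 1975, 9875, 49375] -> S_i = 79*5^i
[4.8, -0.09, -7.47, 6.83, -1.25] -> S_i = Random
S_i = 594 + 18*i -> [594, 612, 630, 648, 666]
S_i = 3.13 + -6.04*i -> [3.13, -2.91, -8.95, -14.99, -21.03]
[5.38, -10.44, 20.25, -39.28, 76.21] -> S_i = 5.38*(-1.94)^i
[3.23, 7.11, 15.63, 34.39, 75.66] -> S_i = 3.23*2.20^i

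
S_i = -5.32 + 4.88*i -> [-5.32, -0.44, 4.44, 9.32, 14.2]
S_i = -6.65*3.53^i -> [-6.65, -23.47, -82.86, -292.51, -1032.57]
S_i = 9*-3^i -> [9, -27, 81, -243, 729]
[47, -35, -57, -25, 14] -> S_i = Random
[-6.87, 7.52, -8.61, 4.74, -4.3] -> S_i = Random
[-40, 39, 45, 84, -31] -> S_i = Random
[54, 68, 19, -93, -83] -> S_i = Random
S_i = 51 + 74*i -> [51, 125, 199, 273, 347]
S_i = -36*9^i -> [-36, -324, -2916, -26244, -236196]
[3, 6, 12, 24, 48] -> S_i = 3*2^i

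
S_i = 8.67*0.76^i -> [8.67, 6.59, 5.01, 3.81, 2.89]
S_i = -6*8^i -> [-6, -48, -384, -3072, -24576]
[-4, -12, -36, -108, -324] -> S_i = -4*3^i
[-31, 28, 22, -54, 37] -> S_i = Random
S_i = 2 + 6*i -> [2, 8, 14, 20, 26]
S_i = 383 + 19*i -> [383, 402, 421, 440, 459]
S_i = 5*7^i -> [5, 35, 245, 1715, 12005]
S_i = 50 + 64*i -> [50, 114, 178, 242, 306]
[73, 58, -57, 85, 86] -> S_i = Random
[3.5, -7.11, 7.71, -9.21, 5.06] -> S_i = Random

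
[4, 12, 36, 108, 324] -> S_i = 4*3^i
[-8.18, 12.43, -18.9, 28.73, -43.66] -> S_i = -8.18*(-1.52)^i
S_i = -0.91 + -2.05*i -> [-0.91, -2.96, -5.01, -7.06, -9.11]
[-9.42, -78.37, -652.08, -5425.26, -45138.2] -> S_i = -9.42*8.32^i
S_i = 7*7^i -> [7, 49, 343, 2401, 16807]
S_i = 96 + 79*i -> [96, 175, 254, 333, 412]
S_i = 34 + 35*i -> [34, 69, 104, 139, 174]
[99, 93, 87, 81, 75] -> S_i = 99 + -6*i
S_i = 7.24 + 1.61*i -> [7.24, 8.85, 10.46, 12.07, 13.68]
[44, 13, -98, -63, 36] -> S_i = Random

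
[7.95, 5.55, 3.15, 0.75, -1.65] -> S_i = 7.95 + -2.40*i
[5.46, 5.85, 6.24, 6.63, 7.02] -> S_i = 5.46 + 0.39*i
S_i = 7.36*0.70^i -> [7.36, 5.15, 3.61, 2.52, 1.77]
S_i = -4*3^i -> [-4, -12, -36, -108, -324]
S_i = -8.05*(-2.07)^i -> [-8.05, 16.66, -34.49, 71.4, -147.8]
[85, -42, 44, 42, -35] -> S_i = Random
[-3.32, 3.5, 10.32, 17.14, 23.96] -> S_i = -3.32 + 6.82*i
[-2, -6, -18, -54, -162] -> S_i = -2*3^i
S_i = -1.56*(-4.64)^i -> [-1.56, 7.24, -33.59, 155.84, -723.1]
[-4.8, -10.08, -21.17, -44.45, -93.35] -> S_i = -4.80*2.10^i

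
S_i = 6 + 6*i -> [6, 12, 18, 24, 30]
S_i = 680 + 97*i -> [680, 777, 874, 971, 1068]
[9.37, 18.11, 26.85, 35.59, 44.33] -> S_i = 9.37 + 8.74*i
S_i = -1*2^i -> [-1, -2, -4, -8, -16]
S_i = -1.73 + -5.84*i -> [-1.73, -7.57, -13.41, -19.25, -25.09]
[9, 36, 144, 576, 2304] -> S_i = 9*4^i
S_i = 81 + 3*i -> [81, 84, 87, 90, 93]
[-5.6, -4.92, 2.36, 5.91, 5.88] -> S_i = Random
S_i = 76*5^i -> [76, 380, 1900, 9500, 47500]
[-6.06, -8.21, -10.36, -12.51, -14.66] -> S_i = -6.06 + -2.15*i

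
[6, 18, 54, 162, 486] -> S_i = 6*3^i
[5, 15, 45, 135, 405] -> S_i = 5*3^i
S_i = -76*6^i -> [-76, -456, -2736, -16416, -98496]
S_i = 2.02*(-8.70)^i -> [2.02, -17.57, 152.89, -1330.18, 11572.53]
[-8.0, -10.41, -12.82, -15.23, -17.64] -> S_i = -8.00 + -2.41*i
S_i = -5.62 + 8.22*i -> [-5.62, 2.6, 10.82, 19.04, 27.26]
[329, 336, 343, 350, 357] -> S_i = 329 + 7*i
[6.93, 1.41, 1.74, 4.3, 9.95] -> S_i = Random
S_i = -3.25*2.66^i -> [-3.25, -8.64, -23.0, -61.17, -162.71]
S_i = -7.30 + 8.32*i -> [-7.3, 1.02, 9.34, 17.66, 25.98]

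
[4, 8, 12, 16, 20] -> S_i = 4 + 4*i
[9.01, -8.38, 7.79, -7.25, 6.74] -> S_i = 9.01*(-0.93)^i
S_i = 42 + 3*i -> [42, 45, 48, 51, 54]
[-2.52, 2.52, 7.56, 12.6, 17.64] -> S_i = -2.52 + 5.04*i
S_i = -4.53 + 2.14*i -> [-4.53, -2.39, -0.25, 1.89, 4.03]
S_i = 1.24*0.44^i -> [1.24, 0.55, 0.24, 0.11, 0.05]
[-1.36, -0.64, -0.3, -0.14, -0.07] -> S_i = -1.36*0.47^i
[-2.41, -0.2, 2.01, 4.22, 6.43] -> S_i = -2.41 + 2.21*i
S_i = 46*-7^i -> [46, -322, 2254, -15778, 110446]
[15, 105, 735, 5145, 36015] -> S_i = 15*7^i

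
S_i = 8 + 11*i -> [8, 19, 30, 41, 52]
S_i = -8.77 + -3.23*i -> [-8.77, -12.0, -15.23, -18.46, -21.69]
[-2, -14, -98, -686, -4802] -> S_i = -2*7^i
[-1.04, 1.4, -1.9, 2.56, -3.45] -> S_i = -1.04*(-1.35)^i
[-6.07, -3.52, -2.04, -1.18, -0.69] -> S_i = -6.07*0.58^i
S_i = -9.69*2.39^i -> [-9.69, -23.16, -55.35, -132.29, -316.17]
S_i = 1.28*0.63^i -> [1.28, 0.81, 0.51, 0.32, 0.2]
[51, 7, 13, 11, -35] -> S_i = Random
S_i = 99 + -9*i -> [99, 90, 81, 72, 63]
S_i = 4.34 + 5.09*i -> [4.34, 9.43, 14.52, 19.61, 24.7]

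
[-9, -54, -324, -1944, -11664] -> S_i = -9*6^i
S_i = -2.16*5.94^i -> [-2.16, -12.83, -76.21, -452.7, -2689.05]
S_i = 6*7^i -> [6, 42, 294, 2058, 14406]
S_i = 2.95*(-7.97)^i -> [2.95, -23.51, 187.39, -1493.47, 11902.97]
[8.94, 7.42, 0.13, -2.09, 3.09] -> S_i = Random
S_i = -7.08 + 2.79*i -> [-7.08, -4.29, -1.5, 1.29, 4.08]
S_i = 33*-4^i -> [33, -132, 528, -2112, 8448]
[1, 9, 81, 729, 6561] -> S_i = 1*9^i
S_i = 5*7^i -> [5, 35, 245, 1715, 12005]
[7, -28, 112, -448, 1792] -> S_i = 7*-4^i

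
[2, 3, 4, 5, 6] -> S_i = 2 + 1*i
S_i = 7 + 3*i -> [7, 10, 13, 16, 19]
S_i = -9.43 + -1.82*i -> [-9.43, -11.25, -13.07, -14.89, -16.71]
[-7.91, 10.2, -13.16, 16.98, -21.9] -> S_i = -7.91*(-1.29)^i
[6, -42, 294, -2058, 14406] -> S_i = 6*-7^i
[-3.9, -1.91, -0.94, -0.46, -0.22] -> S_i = -3.90*0.49^i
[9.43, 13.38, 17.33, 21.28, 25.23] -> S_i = 9.43 + 3.95*i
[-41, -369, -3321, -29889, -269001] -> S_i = -41*9^i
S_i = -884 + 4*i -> [-884, -880, -876, -872, -868]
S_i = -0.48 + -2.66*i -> [-0.48, -3.14, -5.8, -8.46, -11.12]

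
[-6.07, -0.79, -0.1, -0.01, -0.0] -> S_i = -6.07*0.13^i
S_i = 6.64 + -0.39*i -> [6.64, 6.25, 5.86, 5.47, 5.08]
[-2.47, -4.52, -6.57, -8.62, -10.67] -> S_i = -2.47 + -2.05*i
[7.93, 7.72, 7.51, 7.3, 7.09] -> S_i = 7.93 + -0.21*i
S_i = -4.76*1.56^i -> [-4.76, -7.43, -11.58, -18.07, -28.19]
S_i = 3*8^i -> [3, 24, 192, 1536, 12288]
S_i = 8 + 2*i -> [8, 10, 12, 14, 16]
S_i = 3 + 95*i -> [3, 98, 193, 288, 383]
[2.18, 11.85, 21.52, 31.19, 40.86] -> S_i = 2.18 + 9.67*i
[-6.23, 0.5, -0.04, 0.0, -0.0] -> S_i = -6.23*(-0.08)^i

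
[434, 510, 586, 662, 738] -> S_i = 434 + 76*i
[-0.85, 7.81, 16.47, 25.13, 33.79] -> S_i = -0.85 + 8.66*i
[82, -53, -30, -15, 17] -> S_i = Random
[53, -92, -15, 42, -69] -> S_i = Random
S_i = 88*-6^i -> [88, -528, 3168, -19008, 114048]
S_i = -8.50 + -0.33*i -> [-8.5, -8.83, -9.16, -9.49, -9.82]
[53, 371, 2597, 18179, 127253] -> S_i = 53*7^i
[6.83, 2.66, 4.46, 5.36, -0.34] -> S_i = Random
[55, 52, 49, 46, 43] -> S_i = 55 + -3*i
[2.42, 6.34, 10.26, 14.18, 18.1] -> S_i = 2.42 + 3.92*i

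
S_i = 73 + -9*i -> [73, 64, 55, 46, 37]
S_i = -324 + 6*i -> [-324, -318, -312, -306, -300]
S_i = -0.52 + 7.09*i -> [-0.52, 6.57, 13.66, 20.75, 27.84]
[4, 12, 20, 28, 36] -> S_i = 4 + 8*i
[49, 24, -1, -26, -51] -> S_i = 49 + -25*i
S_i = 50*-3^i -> [50, -150, 450, -1350, 4050]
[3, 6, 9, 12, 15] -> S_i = 3 + 3*i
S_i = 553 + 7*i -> [553, 560, 567, 574, 581]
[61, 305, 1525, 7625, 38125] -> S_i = 61*5^i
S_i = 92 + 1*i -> [92, 93, 94, 95, 96]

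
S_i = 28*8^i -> [28, 224, 1792, 14336, 114688]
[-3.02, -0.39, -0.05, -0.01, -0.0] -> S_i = -3.02*0.13^i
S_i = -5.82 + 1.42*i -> [-5.82, -4.4, -2.98, -1.56, -0.14]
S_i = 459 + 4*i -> [459, 463, 467, 471, 475]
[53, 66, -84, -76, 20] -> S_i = Random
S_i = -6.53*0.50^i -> [-6.53, -3.26, -1.63, -0.82, -0.41]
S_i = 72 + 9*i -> [72, 81, 90, 99, 108]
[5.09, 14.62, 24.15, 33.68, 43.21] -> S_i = 5.09 + 9.53*i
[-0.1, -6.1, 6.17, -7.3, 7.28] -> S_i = Random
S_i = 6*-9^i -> [6, -54, 486, -4374, 39366]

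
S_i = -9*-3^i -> [-9, 27, -81, 243, -729]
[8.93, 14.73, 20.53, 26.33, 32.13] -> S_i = 8.93 + 5.80*i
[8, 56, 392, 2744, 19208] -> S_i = 8*7^i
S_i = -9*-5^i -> [-9, 45, -225, 1125, -5625]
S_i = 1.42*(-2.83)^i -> [1.42, -4.02, 11.37, -32.18, 91.08]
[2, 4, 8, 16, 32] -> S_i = 2*2^i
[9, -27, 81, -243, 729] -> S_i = 9*-3^i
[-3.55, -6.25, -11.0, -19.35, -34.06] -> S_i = -3.55*1.76^i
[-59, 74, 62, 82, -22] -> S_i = Random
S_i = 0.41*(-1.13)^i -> [0.41, -0.46, 0.52, -0.59, 0.67]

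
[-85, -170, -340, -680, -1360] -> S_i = -85*2^i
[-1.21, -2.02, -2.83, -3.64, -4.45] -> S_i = -1.21 + -0.81*i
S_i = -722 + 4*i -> [-722, -718, -714, -710, -706]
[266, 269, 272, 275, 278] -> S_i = 266 + 3*i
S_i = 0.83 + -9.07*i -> [0.83, -8.24, -17.31, -26.38, -35.45]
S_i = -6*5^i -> [-6, -30, -150, -750, -3750]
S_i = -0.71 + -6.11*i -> [-0.71, -6.82, -12.93, -19.04, -25.15]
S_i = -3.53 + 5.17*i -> [-3.53, 1.64, 6.81, 11.98, 17.15]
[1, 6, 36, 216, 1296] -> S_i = 1*6^i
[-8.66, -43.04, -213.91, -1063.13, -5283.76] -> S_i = -8.66*4.97^i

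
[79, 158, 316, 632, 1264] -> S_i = 79*2^i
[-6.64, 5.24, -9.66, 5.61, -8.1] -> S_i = Random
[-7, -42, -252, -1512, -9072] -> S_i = -7*6^i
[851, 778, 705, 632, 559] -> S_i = 851 + -73*i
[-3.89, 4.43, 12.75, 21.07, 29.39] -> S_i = -3.89 + 8.32*i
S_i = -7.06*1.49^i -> [-7.06, -10.52, -15.67, -23.35, -34.8]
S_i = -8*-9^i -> [-8, 72, -648, 5832, -52488]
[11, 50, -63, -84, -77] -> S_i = Random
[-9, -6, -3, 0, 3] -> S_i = -9 + 3*i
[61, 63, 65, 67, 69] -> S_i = 61 + 2*i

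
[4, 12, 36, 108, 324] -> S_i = 4*3^i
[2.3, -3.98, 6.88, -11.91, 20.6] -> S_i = 2.30*(-1.73)^i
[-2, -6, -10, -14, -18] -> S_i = -2 + -4*i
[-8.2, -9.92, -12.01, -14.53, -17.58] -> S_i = -8.20*1.21^i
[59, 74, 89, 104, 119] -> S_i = 59 + 15*i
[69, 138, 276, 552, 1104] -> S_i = 69*2^i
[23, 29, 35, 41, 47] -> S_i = 23 + 6*i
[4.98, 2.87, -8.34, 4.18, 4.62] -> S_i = Random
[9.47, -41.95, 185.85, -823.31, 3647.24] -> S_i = 9.47*(-4.43)^i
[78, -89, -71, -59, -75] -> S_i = Random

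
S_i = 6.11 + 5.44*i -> [6.11, 11.55, 16.99, 22.43, 27.87]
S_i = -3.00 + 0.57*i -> [-3.0, -2.43, -1.86, -1.29, -0.72]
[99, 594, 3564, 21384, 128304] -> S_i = 99*6^i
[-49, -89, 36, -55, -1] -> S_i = Random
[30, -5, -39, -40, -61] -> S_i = Random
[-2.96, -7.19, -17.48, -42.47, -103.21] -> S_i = -2.96*2.43^i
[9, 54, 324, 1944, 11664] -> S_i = 9*6^i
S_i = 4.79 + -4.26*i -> [4.79, 0.53, -3.73, -7.99, -12.25]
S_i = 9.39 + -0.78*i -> [9.39, 8.61, 7.83, 7.05, 6.27]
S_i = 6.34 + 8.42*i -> [6.34, 14.76, 23.18, 31.6, 40.02]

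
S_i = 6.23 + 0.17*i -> [6.23, 6.4, 6.57, 6.74, 6.91]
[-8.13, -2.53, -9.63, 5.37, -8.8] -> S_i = Random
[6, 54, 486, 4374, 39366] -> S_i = 6*9^i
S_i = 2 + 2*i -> [2, 4, 6, 8, 10]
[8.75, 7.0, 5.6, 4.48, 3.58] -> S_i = 8.75*0.80^i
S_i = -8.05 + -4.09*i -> [-8.05, -12.14, -16.23, -20.32, -24.41]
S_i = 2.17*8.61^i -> [2.17, 18.68, 160.87, 1385.06, 11925.38]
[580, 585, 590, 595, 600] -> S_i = 580 + 5*i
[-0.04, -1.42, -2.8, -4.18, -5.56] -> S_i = -0.04 + -1.38*i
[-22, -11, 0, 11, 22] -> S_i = -22 + 11*i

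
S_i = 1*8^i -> [1, 8, 64, 512, 4096]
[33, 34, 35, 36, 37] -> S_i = 33 + 1*i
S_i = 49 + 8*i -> [49, 57, 65, 73, 81]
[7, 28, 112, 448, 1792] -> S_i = 7*4^i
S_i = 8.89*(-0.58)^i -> [8.89, -5.16, 2.99, -1.73, 1.01]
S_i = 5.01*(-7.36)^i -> [5.01, -36.87, 271.39, -1997.43, 14701.07]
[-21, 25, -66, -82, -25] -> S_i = Random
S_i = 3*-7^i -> [3, -21, 147, -1029, 7203]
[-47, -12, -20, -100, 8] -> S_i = Random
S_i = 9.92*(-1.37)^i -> [9.92, -13.59, 18.62, -25.51, 34.95]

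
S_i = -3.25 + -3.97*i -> [-3.25, -7.22, -11.19, -15.16, -19.13]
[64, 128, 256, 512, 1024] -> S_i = 64*2^i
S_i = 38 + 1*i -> [38, 39, 40, 41, 42]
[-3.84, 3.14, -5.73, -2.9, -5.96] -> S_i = Random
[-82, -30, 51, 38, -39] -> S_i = Random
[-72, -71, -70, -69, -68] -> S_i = -72 + 1*i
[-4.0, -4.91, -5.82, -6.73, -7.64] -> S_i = -4.00 + -0.91*i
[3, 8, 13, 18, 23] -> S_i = 3 + 5*i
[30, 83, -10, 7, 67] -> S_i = Random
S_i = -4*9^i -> [-4, -36, -324, -2916, -26244]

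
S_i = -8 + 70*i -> [-8, 62, 132, 202, 272]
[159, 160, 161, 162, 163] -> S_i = 159 + 1*i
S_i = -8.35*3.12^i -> [-8.35, -26.05, -81.28, -253.6, -791.23]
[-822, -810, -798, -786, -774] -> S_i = -822 + 12*i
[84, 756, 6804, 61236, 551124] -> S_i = 84*9^i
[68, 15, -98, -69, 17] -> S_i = Random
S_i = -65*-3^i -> [-65, 195, -585, 1755, -5265]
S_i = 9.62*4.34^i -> [9.62, 41.75, 181.2, 786.4, 3412.98]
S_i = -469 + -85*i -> [-469, -554, -639, -724, -809]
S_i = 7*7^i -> [7, 49, 343, 2401, 16807]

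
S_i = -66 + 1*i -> [-66, -65, -64, -63, -62]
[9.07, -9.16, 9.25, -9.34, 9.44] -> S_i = 9.07*(-1.01)^i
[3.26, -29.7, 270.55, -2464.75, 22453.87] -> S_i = 3.26*(-9.11)^i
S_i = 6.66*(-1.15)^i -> [6.66, -7.66, 8.81, -10.13, 11.65]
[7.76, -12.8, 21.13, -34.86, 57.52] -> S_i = 7.76*(-1.65)^i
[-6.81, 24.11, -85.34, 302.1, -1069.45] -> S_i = -6.81*(-3.54)^i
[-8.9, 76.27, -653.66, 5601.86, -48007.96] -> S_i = -8.90*(-8.57)^i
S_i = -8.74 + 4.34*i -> [-8.74, -4.4, -0.06, 4.28, 8.62]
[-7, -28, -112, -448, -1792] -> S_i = -7*4^i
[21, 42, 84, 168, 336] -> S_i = 21*2^i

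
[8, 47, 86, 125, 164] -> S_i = 8 + 39*i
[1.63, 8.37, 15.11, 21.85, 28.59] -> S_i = 1.63 + 6.74*i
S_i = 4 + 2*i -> [4, 6, 8, 10, 12]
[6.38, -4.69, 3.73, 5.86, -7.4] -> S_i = Random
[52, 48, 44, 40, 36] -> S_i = 52 + -4*i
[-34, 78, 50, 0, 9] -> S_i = Random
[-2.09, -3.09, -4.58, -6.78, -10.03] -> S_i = -2.09*1.48^i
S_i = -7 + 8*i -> [-7, 1, 9, 17, 25]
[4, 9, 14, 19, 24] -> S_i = 4 + 5*i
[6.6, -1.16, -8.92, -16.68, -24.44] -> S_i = 6.60 + -7.76*i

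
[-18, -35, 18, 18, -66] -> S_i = Random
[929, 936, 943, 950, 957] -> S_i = 929 + 7*i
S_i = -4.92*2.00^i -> [-4.92, -9.84, -19.68, -39.36, -78.72]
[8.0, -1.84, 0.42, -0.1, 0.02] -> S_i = 8.00*(-0.23)^i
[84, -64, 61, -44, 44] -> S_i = Random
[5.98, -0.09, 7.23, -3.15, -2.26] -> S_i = Random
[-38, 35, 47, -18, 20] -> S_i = Random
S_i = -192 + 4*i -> [-192, -188, -184, -180, -176]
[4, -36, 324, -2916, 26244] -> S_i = 4*-9^i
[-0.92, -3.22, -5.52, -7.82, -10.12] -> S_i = -0.92 + -2.30*i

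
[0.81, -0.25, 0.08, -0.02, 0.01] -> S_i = 0.81*(-0.31)^i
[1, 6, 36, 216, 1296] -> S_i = 1*6^i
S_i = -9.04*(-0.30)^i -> [-9.04, 2.71, -0.81, 0.24, -0.07]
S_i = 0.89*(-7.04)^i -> [0.89, -6.27, 44.11, -310.53, 2186.15]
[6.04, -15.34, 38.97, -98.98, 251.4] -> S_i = 6.04*(-2.54)^i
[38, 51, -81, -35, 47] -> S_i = Random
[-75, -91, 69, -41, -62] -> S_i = Random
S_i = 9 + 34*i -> [9, 43, 77, 111, 145]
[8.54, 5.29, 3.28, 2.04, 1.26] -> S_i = 8.54*0.62^i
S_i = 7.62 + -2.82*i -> [7.62, 4.8, 1.98, -0.84, -3.66]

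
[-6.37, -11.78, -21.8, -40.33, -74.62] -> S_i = -6.37*1.85^i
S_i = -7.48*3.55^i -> [-7.48, -26.55, -94.27, -334.65, -1188.0]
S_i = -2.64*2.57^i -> [-2.64, -6.78, -17.44, -44.81, -115.17]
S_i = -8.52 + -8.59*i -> [-8.52, -17.11, -25.7, -34.29, -42.88]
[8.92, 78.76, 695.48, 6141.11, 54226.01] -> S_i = 8.92*8.83^i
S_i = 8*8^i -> [8, 64, 512, 4096, 32768]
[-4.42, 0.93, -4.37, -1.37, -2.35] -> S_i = Random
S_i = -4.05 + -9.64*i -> [-4.05, -13.69, -23.33, -32.97, -42.61]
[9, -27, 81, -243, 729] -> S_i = 9*-3^i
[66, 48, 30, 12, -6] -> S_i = 66 + -18*i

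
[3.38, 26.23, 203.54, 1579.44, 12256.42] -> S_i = 3.38*7.76^i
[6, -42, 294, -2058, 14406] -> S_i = 6*-7^i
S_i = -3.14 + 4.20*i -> [-3.14, 1.06, 5.26, 9.46, 13.66]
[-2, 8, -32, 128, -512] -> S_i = -2*-4^i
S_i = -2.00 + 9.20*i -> [-2.0, 7.2, 16.4, 25.6, 34.8]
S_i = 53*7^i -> [53, 371, 2597, 18179, 127253]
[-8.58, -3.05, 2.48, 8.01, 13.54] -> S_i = -8.58 + 5.53*i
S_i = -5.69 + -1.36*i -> [-5.69, -7.05, -8.41, -9.77, -11.13]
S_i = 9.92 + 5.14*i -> [9.92, 15.06, 20.2, 25.34, 30.48]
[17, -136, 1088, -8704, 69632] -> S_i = 17*-8^i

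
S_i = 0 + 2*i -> [0, 2, 4, 6, 8]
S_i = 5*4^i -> [5, 20, 80, 320, 1280]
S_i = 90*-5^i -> [90, -450, 2250, -11250, 56250]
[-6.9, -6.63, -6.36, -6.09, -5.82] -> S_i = -6.90 + 0.27*i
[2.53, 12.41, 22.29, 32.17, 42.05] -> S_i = 2.53 + 9.88*i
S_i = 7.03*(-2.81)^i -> [7.03, -19.75, 55.51, -155.98, 438.31]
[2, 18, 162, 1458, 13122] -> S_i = 2*9^i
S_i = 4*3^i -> [4, 12, 36, 108, 324]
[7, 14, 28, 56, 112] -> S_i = 7*2^i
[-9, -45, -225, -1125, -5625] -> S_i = -9*5^i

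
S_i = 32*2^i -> [32, 64, 128, 256, 512]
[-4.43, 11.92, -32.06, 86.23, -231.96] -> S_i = -4.43*(-2.69)^i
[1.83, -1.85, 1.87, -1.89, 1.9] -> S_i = 1.83*(-1.01)^i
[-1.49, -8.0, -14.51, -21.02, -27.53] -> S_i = -1.49 + -6.51*i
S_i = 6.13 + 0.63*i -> [6.13, 6.76, 7.39, 8.02, 8.65]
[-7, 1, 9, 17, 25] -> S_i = -7 + 8*i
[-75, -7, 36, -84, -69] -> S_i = Random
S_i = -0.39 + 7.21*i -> [-0.39, 6.82, 14.03, 21.24, 28.45]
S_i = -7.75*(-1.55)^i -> [-7.75, 12.01, -18.62, 28.86, -44.73]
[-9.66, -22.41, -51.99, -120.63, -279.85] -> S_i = -9.66*2.32^i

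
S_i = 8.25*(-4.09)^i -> [8.25, -33.74, 138.01, -564.45, 2308.59]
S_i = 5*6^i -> [5, 30, 180, 1080, 6480]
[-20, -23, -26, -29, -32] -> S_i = -20 + -3*i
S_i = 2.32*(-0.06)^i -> [2.32, -0.14, 0.01, -0.0, 0.0]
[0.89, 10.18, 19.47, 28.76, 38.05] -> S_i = 0.89 + 9.29*i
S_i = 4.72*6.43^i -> [4.72, 30.35, 195.15, 1254.8, 8068.37]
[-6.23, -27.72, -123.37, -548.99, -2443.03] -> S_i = -6.23*4.45^i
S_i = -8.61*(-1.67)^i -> [-8.61, 14.38, -24.01, 40.1, -66.97]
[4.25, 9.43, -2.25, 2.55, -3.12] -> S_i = Random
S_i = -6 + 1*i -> [-6, -5, -4, -3, -2]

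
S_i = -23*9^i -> [-23, -207, -1863, -16767, -150903]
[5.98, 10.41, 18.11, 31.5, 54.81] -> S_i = 5.98*1.74^i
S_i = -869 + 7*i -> [-869, -862, -855, -848, -841]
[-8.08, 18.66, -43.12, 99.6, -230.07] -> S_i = -8.08*(-2.31)^i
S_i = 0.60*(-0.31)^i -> [0.6, -0.19, 0.06, -0.02, 0.01]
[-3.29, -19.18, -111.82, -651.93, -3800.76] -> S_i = -3.29*5.83^i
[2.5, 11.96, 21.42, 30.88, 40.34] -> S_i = 2.50 + 9.46*i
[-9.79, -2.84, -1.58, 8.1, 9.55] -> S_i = Random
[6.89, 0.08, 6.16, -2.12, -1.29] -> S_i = Random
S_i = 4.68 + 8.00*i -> [4.68, 12.68, 20.68, 28.68, 36.68]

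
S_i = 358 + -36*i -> [358, 322, 286, 250, 214]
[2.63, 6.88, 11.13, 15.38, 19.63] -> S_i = 2.63 + 4.25*i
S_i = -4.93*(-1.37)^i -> [-4.93, 6.75, -9.25, 12.68, -17.37]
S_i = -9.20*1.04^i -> [-9.2, -9.57, -9.95, -10.35, -10.76]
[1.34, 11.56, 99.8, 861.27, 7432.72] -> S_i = 1.34*8.63^i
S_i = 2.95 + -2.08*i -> [2.95, 0.87, -1.21, -3.29, -5.37]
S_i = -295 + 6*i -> [-295, -289, -283, -277, -271]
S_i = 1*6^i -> [1, 6, 36, 216, 1296]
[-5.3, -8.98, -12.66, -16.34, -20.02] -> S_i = -5.30 + -3.68*i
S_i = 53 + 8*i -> [53, 61, 69, 77, 85]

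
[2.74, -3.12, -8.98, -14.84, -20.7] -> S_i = 2.74 + -5.86*i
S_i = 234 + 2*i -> [234, 236, 238, 240, 242]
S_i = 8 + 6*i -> [8, 14, 20, 26, 32]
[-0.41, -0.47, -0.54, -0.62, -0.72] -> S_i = -0.41*1.15^i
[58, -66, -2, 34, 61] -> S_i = Random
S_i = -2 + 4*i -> [-2, 2, 6, 10, 14]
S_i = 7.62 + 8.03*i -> [7.62, 15.65, 23.68, 31.71, 39.74]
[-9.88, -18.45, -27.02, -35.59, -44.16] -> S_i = -9.88 + -8.57*i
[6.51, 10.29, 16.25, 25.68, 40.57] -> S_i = 6.51*1.58^i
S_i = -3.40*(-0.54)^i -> [-3.4, 1.84, -0.99, 0.54, -0.29]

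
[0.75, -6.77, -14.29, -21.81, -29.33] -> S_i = 0.75 + -7.52*i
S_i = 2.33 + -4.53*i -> [2.33, -2.2, -6.73, -11.26, -15.79]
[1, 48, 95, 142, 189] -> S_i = 1 + 47*i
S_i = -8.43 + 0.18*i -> [-8.43, -8.25, -8.07, -7.89, -7.71]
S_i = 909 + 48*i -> [909, 957, 1005, 1053, 1101]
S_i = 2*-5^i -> [2, -10, 50, -250, 1250]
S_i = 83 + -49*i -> [83, 34, -15, -64, -113]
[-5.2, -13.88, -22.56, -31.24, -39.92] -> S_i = -5.20 + -8.68*i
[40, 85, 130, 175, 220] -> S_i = 40 + 45*i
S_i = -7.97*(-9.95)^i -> [-7.97, 79.3, -789.05, 7851.05, -78117.92]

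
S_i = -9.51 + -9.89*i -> [-9.51, -19.4, -29.29, -39.18, -49.07]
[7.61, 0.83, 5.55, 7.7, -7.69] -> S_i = Random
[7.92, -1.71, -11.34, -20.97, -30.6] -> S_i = 7.92 + -9.63*i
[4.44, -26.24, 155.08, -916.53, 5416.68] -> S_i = 4.44*(-5.91)^i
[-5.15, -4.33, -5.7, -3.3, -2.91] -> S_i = Random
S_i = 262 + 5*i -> [262, 267, 272, 277, 282]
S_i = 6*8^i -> [6, 48, 384, 3072, 24576]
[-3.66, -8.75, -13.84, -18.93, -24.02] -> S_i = -3.66 + -5.09*i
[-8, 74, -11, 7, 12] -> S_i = Random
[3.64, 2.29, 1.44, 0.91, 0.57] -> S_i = 3.64*0.63^i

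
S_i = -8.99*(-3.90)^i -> [-8.99, 35.06, -136.74, 533.28, -2079.78]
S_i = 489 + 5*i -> [489, 494, 499, 504, 509]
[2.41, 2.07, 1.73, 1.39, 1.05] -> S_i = 2.41 + -0.34*i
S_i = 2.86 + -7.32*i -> [2.86, -4.46, -11.78, -19.1, -26.42]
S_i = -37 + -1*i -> [-37, -38, -39, -40, -41]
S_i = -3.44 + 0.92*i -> [-3.44, -2.52, -1.6, -0.68, 0.24]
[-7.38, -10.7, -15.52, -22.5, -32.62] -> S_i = -7.38*1.45^i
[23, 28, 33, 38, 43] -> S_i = 23 + 5*i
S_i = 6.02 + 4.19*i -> [6.02, 10.21, 14.4, 18.59, 22.78]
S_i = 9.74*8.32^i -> [9.74, 81.04, 674.23, 5609.56, 46671.55]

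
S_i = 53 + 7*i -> [53, 60, 67, 74, 81]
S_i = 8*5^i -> [8, 40, 200, 1000, 5000]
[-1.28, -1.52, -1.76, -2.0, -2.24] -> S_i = -1.28 + -0.24*i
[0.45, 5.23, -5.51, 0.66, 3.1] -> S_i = Random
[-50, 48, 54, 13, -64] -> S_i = Random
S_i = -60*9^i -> [-60, -540, -4860, -43740, -393660]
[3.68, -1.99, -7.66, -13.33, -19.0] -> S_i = 3.68 + -5.67*i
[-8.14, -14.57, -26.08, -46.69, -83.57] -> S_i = -8.14*1.79^i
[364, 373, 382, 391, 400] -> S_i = 364 + 9*i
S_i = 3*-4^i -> [3, -12, 48, -192, 768]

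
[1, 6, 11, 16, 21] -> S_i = 1 + 5*i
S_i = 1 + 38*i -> [1, 39, 77, 115, 153]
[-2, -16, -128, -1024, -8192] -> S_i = -2*8^i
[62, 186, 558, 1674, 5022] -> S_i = 62*3^i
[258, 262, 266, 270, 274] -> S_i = 258 + 4*i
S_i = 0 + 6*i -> [0, 6, 12, 18, 24]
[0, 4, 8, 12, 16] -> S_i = 0 + 4*i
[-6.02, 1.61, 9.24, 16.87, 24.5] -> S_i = -6.02 + 7.63*i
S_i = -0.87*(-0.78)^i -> [-0.87, 0.68, -0.53, 0.41, -0.32]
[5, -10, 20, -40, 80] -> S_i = 5*-2^i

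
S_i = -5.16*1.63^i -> [-5.16, -8.41, -13.71, -22.35, -36.43]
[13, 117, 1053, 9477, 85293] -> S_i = 13*9^i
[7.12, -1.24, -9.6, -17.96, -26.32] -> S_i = 7.12 + -8.36*i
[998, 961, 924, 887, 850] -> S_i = 998 + -37*i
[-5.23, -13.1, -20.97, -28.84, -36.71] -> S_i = -5.23 + -7.87*i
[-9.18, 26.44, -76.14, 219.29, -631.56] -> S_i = -9.18*(-2.88)^i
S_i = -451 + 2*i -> [-451, -449, -447, -445, -443]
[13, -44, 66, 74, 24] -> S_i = Random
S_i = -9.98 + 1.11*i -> [-9.98, -8.87, -7.76, -6.65, -5.54]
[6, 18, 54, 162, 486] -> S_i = 6*3^i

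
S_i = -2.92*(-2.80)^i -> [-2.92, 8.18, -22.89, 64.1, -179.48]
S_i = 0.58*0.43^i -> [0.58, 0.25, 0.11, 0.05, 0.02]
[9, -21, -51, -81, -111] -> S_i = 9 + -30*i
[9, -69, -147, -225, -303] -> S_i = 9 + -78*i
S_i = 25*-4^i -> [25, -100, 400, -1600, 6400]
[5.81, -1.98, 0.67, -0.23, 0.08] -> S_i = 5.81*(-0.34)^i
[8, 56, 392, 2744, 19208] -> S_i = 8*7^i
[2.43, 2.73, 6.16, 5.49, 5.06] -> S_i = Random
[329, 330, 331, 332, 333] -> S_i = 329 + 1*i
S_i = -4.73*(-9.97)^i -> [-4.73, 47.16, -470.17, 4687.56, -46734.95]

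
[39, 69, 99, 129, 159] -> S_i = 39 + 30*i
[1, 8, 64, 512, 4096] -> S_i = 1*8^i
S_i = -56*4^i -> [-56, -224, -896, -3584, -14336]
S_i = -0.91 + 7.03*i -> [-0.91, 6.12, 13.15, 20.18, 27.21]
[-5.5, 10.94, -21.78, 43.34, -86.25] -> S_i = -5.50*(-1.99)^i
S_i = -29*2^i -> [-29, -58, -116, -232, -464]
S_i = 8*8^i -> [8, 64, 512, 4096, 32768]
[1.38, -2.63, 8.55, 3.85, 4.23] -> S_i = Random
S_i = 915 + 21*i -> [915, 936, 957, 978, 999]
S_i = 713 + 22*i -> [713, 735, 757, 779, 801]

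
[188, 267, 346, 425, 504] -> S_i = 188 + 79*i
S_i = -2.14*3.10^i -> [-2.14, -6.63, -20.57, -63.75, -197.63]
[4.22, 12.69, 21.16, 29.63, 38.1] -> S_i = 4.22 + 8.47*i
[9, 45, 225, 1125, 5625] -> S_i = 9*5^i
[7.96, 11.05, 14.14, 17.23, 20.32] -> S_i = 7.96 + 3.09*i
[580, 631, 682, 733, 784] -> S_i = 580 + 51*i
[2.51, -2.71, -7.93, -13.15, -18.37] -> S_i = 2.51 + -5.22*i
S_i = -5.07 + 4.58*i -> [-5.07, -0.49, 4.09, 8.67, 13.25]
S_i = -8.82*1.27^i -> [-8.82, -11.2, -14.23, -18.07, -22.94]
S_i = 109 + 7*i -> [109, 116, 123, 130, 137]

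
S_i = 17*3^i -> [17, 51, 153, 459, 1377]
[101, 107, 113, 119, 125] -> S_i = 101 + 6*i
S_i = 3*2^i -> [3, 6, 12, 24, 48]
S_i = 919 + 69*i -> [919, 988, 1057, 1126, 1195]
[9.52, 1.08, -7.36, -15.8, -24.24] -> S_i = 9.52 + -8.44*i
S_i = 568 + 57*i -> [568, 625, 682, 739, 796]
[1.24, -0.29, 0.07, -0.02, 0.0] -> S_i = 1.24*(-0.23)^i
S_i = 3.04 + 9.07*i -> [3.04, 12.11, 21.18, 30.25, 39.32]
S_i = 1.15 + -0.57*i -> [1.15, 0.58, 0.01, -0.56, -1.13]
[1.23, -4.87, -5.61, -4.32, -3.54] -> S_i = Random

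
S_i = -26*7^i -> [-26, -182, -1274, -8918, -62426]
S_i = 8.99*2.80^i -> [8.99, 25.17, 70.48, 197.35, 552.58]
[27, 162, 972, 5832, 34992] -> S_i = 27*6^i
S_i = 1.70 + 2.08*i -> [1.7, 3.78, 5.86, 7.94, 10.02]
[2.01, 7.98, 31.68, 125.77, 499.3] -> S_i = 2.01*3.97^i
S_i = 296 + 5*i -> [296, 301, 306, 311, 316]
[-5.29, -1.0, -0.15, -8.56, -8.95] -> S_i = Random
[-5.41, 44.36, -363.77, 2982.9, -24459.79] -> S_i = -5.41*(-8.20)^i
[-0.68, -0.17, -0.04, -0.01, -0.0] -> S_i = -0.68*0.25^i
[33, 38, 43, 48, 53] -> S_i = 33 + 5*i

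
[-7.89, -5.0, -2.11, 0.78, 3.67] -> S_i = -7.89 + 2.89*i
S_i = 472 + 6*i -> [472, 478, 484, 490, 496]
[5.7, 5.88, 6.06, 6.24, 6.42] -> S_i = 5.70 + 0.18*i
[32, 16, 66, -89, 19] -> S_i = Random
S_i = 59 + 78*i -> [59, 137, 215, 293, 371]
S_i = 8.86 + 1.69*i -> [8.86, 10.55, 12.24, 13.93, 15.62]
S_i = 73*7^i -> [73, 511, 3577, 25039, 175273]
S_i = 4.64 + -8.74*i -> [4.64, -4.1, -12.84, -21.58, -30.32]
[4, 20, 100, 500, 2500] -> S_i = 4*5^i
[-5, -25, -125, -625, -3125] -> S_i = -5*5^i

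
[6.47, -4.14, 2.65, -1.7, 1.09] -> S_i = 6.47*(-0.64)^i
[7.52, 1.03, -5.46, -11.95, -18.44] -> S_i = 7.52 + -6.49*i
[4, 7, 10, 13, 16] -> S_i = 4 + 3*i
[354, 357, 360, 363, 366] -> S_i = 354 + 3*i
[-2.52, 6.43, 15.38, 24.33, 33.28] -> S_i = -2.52 + 8.95*i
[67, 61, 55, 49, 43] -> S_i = 67 + -6*i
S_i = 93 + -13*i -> [93, 80, 67, 54, 41]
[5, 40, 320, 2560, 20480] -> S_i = 5*8^i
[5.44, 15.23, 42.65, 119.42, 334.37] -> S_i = 5.44*2.80^i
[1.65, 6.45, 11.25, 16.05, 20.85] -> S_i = 1.65 + 4.80*i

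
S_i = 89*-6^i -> [89, -534, 3204, -19224, 115344]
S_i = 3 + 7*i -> [3, 10, 17, 24, 31]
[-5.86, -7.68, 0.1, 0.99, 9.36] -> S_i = Random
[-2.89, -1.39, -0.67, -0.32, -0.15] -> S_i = -2.89*0.48^i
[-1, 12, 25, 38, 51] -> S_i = -1 + 13*i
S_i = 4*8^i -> [4, 32, 256, 2048, 16384]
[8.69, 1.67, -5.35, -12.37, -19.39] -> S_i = 8.69 + -7.02*i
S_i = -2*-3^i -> [-2, 6, -18, 54, -162]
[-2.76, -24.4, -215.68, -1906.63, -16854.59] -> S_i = -2.76*8.84^i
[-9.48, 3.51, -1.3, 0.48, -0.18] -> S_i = -9.48*(-0.37)^i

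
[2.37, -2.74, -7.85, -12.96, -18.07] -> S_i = 2.37 + -5.11*i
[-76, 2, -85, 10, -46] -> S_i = Random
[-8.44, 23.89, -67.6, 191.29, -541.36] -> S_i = -8.44*(-2.83)^i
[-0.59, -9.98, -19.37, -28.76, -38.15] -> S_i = -0.59 + -9.39*i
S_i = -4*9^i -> [-4, -36, -324, -2916, -26244]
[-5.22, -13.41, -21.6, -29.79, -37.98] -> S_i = -5.22 + -8.19*i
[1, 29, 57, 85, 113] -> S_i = 1 + 28*i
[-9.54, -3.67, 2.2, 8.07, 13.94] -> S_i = -9.54 + 5.87*i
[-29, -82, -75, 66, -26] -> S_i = Random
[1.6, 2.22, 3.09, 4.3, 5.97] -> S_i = 1.60*1.39^i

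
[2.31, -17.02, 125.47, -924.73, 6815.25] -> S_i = 2.31*(-7.37)^i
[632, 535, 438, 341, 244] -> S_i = 632 + -97*i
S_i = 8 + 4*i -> [8, 12, 16, 20, 24]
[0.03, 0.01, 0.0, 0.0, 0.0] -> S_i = 0.03*0.20^i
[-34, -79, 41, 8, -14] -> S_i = Random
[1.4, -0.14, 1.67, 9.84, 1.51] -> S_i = Random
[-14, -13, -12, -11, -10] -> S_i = -14 + 1*i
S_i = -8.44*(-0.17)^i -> [-8.44, 1.43, -0.24, 0.04, -0.01]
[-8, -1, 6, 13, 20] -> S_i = -8 + 7*i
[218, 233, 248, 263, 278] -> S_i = 218 + 15*i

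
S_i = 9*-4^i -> [9, -36, 144, -576, 2304]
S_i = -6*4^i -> [-6, -24, -96, -384, -1536]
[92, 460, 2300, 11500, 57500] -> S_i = 92*5^i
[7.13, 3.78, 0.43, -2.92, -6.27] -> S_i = 7.13 + -3.35*i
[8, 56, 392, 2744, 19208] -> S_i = 8*7^i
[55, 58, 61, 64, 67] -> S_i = 55 + 3*i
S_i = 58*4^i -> [58, 232, 928, 3712, 14848]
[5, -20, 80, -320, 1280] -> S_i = 5*-4^i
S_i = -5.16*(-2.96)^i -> [-5.16, 15.27, -45.21, 133.82, -396.11]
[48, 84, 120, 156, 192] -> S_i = 48 + 36*i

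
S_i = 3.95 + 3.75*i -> [3.95, 7.7, 11.45, 15.2, 18.95]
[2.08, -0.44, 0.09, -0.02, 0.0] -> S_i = 2.08*(-0.21)^i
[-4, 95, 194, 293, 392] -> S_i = -4 + 99*i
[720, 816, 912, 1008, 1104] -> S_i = 720 + 96*i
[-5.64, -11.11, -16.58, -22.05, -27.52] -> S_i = -5.64 + -5.47*i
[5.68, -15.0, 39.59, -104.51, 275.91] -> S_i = 5.68*(-2.64)^i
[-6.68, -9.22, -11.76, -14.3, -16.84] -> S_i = -6.68 + -2.54*i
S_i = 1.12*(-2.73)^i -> [1.12, -3.06, 8.35, -22.79, 62.21]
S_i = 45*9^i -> [45, 405, 3645, 32805, 295245]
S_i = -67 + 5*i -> [-67, -62, -57, -52, -47]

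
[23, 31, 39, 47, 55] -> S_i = 23 + 8*i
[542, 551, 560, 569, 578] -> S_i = 542 + 9*i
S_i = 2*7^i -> [2, 14, 98, 686, 4802]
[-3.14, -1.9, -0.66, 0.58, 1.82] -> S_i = -3.14 + 1.24*i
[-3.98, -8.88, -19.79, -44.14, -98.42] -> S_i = -3.98*2.23^i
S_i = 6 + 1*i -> [6, 7, 8, 9, 10]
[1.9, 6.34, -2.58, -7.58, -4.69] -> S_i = Random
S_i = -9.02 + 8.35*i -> [-9.02, -0.67, 7.68, 16.03, 24.38]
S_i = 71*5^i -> [71, 355, 1775, 8875, 44375]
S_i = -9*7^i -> [-9, -63, -441, -3087, -21609]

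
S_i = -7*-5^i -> [-7, 35, -175, 875, -4375]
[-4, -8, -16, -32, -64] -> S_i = -4*2^i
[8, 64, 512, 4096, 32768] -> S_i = 8*8^i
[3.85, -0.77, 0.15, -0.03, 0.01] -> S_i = 3.85*(-0.20)^i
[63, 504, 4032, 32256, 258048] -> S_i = 63*8^i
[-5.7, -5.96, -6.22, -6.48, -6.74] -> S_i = -5.70 + -0.26*i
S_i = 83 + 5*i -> [83, 88, 93, 98, 103]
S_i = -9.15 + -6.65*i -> [-9.15, -15.8, -22.45, -29.1, -35.75]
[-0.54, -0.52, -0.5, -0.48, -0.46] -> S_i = -0.54*0.96^i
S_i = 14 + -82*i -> [14, -68, -150, -232, -314]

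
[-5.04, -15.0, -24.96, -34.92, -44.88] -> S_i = -5.04 + -9.96*i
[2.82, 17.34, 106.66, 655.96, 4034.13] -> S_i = 2.82*6.15^i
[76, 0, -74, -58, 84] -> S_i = Random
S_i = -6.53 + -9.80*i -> [-6.53, -16.33, -26.13, -35.93, -45.73]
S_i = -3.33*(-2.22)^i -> [-3.33, 7.39, -16.41, 36.43, -80.88]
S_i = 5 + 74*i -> [5, 79, 153, 227, 301]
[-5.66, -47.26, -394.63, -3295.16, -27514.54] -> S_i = -5.66*8.35^i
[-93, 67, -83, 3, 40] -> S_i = Random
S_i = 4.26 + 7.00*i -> [4.26, 11.26, 18.26, 25.26, 32.26]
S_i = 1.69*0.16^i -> [1.69, 0.27, 0.04, 0.01, 0.0]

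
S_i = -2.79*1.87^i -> [-2.79, -5.22, -9.76, -18.24, -34.12]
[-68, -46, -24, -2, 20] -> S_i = -68 + 22*i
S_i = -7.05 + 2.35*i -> [-7.05, -4.7, -2.35, 0.0, 2.35]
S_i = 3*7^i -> [3, 21, 147, 1029, 7203]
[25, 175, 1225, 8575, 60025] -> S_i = 25*7^i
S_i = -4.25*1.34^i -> [-4.25, -5.7, -7.63, -10.23, -13.7]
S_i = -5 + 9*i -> [-5, 4, 13, 22, 31]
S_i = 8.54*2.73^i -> [8.54, 23.31, 63.65, 173.76, 474.36]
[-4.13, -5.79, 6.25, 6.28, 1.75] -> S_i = Random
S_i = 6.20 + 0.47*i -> [6.2, 6.67, 7.14, 7.61, 8.08]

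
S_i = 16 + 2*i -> [16, 18, 20, 22, 24]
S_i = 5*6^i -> [5, 30, 180, 1080, 6480]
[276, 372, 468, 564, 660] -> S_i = 276 + 96*i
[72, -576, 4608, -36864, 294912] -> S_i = 72*-8^i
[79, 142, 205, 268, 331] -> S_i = 79 + 63*i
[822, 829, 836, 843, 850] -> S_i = 822 + 7*i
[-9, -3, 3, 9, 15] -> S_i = -9 + 6*i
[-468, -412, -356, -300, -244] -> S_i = -468 + 56*i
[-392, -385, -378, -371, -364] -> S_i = -392 + 7*i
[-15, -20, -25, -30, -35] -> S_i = -15 + -5*i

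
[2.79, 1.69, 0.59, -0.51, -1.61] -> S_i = 2.79 + -1.10*i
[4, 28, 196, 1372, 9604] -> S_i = 4*7^i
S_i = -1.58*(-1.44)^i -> [-1.58, 2.28, -3.28, 4.72, -6.79]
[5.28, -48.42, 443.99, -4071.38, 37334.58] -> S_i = 5.28*(-9.17)^i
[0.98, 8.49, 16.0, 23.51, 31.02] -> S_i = 0.98 + 7.51*i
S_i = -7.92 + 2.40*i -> [-7.92, -5.52, -3.12, -0.72, 1.68]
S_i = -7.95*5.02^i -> [-7.95, -39.91, -200.34, -1005.72, -5048.73]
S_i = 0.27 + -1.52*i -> [0.27, -1.25, -2.77, -4.29, -5.81]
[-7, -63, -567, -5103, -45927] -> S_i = -7*9^i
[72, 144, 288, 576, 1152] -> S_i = 72*2^i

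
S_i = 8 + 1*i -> [8, 9, 10, 11, 12]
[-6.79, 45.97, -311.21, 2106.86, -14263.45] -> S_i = -6.79*(-6.77)^i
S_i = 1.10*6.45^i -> [1.1, 7.1, 45.76, 295.17, 1903.84]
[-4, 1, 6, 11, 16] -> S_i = -4 + 5*i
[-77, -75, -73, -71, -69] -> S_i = -77 + 2*i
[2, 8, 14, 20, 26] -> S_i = 2 + 6*i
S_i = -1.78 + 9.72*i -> [-1.78, 7.94, 17.66, 27.38, 37.1]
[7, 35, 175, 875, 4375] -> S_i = 7*5^i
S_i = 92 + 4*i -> [92, 96, 100, 104, 108]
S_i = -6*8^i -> [-6, -48, -384, -3072, -24576]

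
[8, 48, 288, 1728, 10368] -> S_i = 8*6^i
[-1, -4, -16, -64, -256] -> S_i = -1*4^i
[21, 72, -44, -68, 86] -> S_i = Random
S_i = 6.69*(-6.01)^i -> [6.69, -40.21, 241.64, -1452.28, 8728.19]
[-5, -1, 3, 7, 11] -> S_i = -5 + 4*i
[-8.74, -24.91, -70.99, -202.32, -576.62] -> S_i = -8.74*2.85^i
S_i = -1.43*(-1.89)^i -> [-1.43, 2.7, -5.11, 9.65, -18.25]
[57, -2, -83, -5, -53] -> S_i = Random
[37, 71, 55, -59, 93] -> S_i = Random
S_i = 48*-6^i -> [48, -288, 1728, -10368, 62208]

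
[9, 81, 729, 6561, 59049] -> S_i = 9*9^i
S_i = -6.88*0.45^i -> [-6.88, -3.1, -1.39, -0.63, -0.28]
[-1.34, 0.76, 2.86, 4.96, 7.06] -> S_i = -1.34 + 2.10*i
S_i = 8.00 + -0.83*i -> [8.0, 7.17, 6.34, 5.51, 4.68]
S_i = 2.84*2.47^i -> [2.84, 7.01, 17.33, 42.8, 105.71]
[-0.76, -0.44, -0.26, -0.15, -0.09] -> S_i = -0.76*0.58^i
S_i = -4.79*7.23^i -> [-4.79, -34.63, -250.39, -1810.3, -13088.46]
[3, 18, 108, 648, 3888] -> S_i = 3*6^i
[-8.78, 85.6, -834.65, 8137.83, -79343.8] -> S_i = -8.78*(-9.75)^i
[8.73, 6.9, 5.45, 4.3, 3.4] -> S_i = 8.73*0.79^i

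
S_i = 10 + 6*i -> [10, 16, 22, 28, 34]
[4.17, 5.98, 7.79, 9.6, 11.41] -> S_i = 4.17 + 1.81*i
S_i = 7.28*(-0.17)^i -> [7.28, -1.24, 0.21, -0.04, 0.01]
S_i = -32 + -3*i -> [-32, -35, -38, -41, -44]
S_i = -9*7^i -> [-9, -63, -441, -3087, -21609]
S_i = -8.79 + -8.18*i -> [-8.79, -16.97, -25.15, -33.33, -41.51]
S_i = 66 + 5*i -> [66, 71, 76, 81, 86]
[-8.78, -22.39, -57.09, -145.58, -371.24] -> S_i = -8.78*2.55^i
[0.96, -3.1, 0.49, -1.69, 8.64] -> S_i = Random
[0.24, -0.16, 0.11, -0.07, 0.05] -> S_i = 0.24*(-0.67)^i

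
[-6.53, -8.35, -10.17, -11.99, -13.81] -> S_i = -6.53 + -1.82*i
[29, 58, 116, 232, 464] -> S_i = 29*2^i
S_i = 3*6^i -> [3, 18, 108, 648, 3888]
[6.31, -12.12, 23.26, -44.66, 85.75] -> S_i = 6.31*(-1.92)^i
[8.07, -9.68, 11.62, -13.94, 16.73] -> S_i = 8.07*(-1.20)^i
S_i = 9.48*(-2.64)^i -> [9.48, -25.03, 66.07, -174.43, 460.49]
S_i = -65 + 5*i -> [-65, -60, -55, -50, -45]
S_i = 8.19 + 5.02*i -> [8.19, 13.21, 18.23, 23.25, 28.27]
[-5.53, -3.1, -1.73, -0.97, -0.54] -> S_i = -5.53*0.56^i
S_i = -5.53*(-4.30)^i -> [-5.53, 23.78, -102.25, 439.67, -1890.6]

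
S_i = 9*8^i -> [9, 72, 576, 4608, 36864]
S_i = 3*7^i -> [3, 21, 147, 1029, 7203]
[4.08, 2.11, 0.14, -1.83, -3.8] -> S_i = 4.08 + -1.97*i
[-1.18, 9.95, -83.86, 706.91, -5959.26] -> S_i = -1.18*(-8.43)^i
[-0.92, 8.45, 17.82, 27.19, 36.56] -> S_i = -0.92 + 9.37*i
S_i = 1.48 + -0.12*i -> [1.48, 1.36, 1.24, 1.12, 1.0]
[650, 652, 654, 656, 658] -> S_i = 650 + 2*i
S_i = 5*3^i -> [5, 15, 45, 135, 405]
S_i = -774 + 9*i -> [-774, -765, -756, -747, -738]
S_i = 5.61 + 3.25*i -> [5.61, 8.86, 12.11, 15.36, 18.61]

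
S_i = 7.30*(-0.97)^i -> [7.3, -7.08, 6.87, -6.66, 6.46]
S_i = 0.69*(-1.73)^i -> [0.69, -1.19, 2.07, -3.57, 6.18]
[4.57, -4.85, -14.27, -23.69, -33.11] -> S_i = 4.57 + -9.42*i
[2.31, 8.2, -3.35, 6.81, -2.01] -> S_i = Random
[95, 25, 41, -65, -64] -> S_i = Random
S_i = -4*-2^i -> [-4, 8, -16, 32, -64]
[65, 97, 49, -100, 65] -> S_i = Random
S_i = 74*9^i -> [74, 666, 5994, 53946, 485514]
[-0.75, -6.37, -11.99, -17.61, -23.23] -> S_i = -0.75 + -5.62*i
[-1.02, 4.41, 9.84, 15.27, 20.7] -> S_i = -1.02 + 5.43*i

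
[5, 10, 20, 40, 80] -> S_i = 5*2^i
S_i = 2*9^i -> [2, 18, 162, 1458, 13122]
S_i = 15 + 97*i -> [15, 112, 209, 306, 403]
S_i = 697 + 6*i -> [697, 703, 709, 715, 721]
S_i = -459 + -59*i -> [-459, -518, -577, -636, -695]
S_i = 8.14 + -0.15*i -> [8.14, 7.99, 7.84, 7.69, 7.54]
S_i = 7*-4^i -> [7, -28, 112, -448, 1792]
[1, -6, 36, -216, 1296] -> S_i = 1*-6^i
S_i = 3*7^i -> [3, 21, 147, 1029, 7203]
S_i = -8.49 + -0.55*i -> [-8.49, -9.04, -9.59, -10.14, -10.69]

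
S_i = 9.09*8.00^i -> [9.09, 72.72, 581.76, 4654.08, 37232.64]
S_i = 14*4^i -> [14, 56, 224, 896, 3584]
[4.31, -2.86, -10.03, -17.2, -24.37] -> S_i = 4.31 + -7.17*i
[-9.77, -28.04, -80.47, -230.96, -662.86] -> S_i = -9.77*2.87^i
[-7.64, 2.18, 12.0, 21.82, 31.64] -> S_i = -7.64 + 9.82*i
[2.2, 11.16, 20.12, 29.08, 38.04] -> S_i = 2.20 + 8.96*i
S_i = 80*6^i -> [80, 480, 2880, 17280, 103680]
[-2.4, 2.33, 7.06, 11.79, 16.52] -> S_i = -2.40 + 4.73*i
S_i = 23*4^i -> [23, 92, 368, 1472, 5888]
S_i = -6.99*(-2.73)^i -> [-6.99, 19.08, -52.1, 142.22, -388.26]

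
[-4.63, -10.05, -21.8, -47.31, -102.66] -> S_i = -4.63*2.17^i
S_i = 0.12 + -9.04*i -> [0.12, -8.92, -17.96, -27.0, -36.04]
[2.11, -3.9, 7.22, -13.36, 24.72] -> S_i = 2.11*(-1.85)^i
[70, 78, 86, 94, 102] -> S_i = 70 + 8*i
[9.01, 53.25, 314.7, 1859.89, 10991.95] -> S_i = 9.01*5.91^i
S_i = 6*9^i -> [6, 54, 486, 4374, 39366]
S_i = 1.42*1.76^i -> [1.42, 2.5, 4.4, 7.74, 13.63]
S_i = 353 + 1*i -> [353, 354, 355, 356, 357]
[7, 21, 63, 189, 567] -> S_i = 7*3^i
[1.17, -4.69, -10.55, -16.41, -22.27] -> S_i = 1.17 + -5.86*i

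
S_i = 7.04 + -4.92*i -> [7.04, 2.12, -2.8, -7.72, -12.64]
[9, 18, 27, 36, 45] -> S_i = 9 + 9*i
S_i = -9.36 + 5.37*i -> [-9.36, -3.99, 1.38, 6.75, 12.12]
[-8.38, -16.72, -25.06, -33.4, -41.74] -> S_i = -8.38 + -8.34*i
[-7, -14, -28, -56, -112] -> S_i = -7*2^i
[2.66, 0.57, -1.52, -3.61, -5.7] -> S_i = 2.66 + -2.09*i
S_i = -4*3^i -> [-4, -12, -36, -108, -324]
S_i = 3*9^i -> [3, 27, 243, 2187, 19683]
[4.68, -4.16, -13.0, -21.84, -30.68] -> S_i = 4.68 + -8.84*i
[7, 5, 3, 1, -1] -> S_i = 7 + -2*i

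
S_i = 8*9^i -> [8, 72, 648, 5832, 52488]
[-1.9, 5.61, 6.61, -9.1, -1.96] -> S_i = Random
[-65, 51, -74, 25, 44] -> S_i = Random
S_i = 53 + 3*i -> [53, 56, 59, 62, 65]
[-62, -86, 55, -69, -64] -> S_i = Random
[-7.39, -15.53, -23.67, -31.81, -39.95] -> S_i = -7.39 + -8.14*i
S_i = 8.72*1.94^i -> [8.72, 16.92, 32.82, 63.67, 123.52]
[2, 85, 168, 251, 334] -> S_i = 2 + 83*i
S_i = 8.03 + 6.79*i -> [8.03, 14.82, 21.61, 28.4, 35.19]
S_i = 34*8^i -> [34, 272, 2176, 17408, 139264]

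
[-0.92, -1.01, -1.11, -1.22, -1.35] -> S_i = -0.92*1.10^i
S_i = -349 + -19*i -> [-349, -368, -387, -406, -425]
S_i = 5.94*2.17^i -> [5.94, 12.89, 27.97, 60.7, 131.71]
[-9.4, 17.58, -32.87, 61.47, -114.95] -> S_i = -9.40*(-1.87)^i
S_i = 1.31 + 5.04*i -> [1.31, 6.35, 11.39, 16.43, 21.47]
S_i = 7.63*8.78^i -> [7.63, 66.99, 588.18, 5164.26, 45342.2]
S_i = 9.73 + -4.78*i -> [9.73, 4.95, 0.17, -4.61, -9.39]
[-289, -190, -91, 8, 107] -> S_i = -289 + 99*i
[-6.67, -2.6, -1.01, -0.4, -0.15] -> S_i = -6.67*0.39^i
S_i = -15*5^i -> [-15, -75, -375, -1875, -9375]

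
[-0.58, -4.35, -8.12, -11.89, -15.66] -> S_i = -0.58 + -3.77*i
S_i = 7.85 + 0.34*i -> [7.85, 8.19, 8.53, 8.87, 9.21]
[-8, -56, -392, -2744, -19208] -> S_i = -8*7^i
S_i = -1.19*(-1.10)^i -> [-1.19, 1.31, -1.44, 1.58, -1.74]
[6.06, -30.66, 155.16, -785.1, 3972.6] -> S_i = 6.06*(-5.06)^i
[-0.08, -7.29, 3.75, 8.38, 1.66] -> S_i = Random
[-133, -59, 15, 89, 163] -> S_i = -133 + 74*i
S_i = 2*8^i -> [2, 16, 128, 1024, 8192]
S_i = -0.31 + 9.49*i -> [-0.31, 9.18, 18.67, 28.16, 37.65]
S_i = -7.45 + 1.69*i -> [-7.45, -5.76, -4.07, -2.38, -0.69]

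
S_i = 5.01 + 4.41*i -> [5.01, 9.42, 13.83, 18.24, 22.65]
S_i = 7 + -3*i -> [7, 4, 1, -2, -5]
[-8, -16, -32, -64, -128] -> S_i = -8*2^i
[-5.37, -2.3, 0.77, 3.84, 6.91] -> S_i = -5.37 + 3.07*i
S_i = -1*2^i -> [-1, -2, -4, -8, -16]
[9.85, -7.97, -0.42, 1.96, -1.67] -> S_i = Random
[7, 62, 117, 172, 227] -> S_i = 7 + 55*i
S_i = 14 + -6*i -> [14, 8, 2, -4, -10]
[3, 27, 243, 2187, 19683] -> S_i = 3*9^i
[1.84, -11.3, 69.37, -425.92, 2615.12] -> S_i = 1.84*(-6.14)^i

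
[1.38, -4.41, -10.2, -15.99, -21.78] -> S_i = 1.38 + -5.79*i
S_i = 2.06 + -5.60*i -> [2.06, -3.54, -9.14, -14.74, -20.34]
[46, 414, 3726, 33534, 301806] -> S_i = 46*9^i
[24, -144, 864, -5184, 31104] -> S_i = 24*-6^i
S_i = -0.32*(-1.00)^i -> [-0.32, 0.32, -0.32, 0.32, -0.32]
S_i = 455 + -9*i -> [455, 446, 437, 428, 419]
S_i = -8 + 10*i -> [-8, 2, 12, 22, 32]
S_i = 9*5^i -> [9, 45, 225, 1125, 5625]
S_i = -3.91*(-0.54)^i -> [-3.91, 2.11, -1.14, 0.62, -0.33]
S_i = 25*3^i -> [25, 75, 225, 675, 2025]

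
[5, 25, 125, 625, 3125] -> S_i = 5*5^i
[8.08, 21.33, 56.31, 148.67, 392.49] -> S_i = 8.08*2.64^i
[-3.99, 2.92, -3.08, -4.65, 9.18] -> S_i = Random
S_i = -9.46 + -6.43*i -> [-9.46, -15.89, -22.32, -28.75, -35.18]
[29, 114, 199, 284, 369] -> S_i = 29 + 85*i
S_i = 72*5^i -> [72, 360, 1800, 9000, 45000]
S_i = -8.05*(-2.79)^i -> [-8.05, 22.46, -62.66, 174.83, -487.77]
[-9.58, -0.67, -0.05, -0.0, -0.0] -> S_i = -9.58*0.07^i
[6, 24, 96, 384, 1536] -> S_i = 6*4^i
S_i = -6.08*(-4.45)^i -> [-6.08, 27.06, -120.4, 535.78, -2384.21]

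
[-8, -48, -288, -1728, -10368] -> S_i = -8*6^i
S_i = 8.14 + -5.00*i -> [8.14, 3.14, -1.86, -6.86, -11.86]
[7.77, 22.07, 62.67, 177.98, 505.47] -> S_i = 7.77*2.84^i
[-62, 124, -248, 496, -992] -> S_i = -62*-2^i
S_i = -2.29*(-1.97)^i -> [-2.29, 4.51, -8.89, 17.51, -34.49]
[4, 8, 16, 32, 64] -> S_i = 4*2^i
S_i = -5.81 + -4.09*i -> [-5.81, -9.9, -13.99, -18.08, -22.17]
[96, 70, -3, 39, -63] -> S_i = Random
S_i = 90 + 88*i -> [90, 178, 266, 354, 442]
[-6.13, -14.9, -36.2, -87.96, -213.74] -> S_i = -6.13*2.43^i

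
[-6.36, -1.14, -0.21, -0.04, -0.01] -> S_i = -6.36*0.18^i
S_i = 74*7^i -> [74, 518, 3626, 25382, 177674]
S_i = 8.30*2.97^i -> [8.3, 24.65, 73.21, 217.44, 645.81]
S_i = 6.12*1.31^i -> [6.12, 8.02, 10.5, 13.76, 18.02]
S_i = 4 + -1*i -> [4, 3, 2, 1, 0]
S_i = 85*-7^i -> [85, -595, 4165, -29155, 204085]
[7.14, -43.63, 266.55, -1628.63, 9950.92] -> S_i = 7.14*(-6.11)^i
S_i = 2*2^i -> [2, 4, 8, 16, 32]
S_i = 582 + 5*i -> [582, 587, 592, 597, 602]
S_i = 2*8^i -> [2, 16, 128, 1024, 8192]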